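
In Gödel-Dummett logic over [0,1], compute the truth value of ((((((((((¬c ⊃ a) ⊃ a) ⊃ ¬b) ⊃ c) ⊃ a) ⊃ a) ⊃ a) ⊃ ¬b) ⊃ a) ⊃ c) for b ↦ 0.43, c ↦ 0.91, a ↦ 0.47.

0.91

¬c: Gödel ¬ of 0.91 = 0 (operand ≠ 0)
(¬c ⊃ a): 0 ≤ 0.47, so result = 1
((¬c ⊃ a) ⊃ a): 1 > 0.47, so result = 0.47
¬b: Gödel ¬ of 0.43 = 0 (operand ≠ 0)
(((¬c ⊃ a) ⊃ a) ⊃ ¬b): 0.47 > 0, so result = 0
((((¬c ⊃ a) ⊃ a) ⊃ ¬b) ⊃ c): 0 ≤ 0.91, so result = 1
(((((¬c ⊃ a) ⊃ a) ⊃ ¬b) ⊃ c) ⊃ a): 1 > 0.47, so result = 0.47
((((((¬c ⊃ a) ⊃ a) ⊃ ¬b) ⊃ c) ⊃ a) ⊃ a): 0.47 ≤ 0.47, so result = 1
(((((((¬c ⊃ a) ⊃ a) ⊃ ¬b) ⊃ c) ⊃ a) ⊃ a) ⊃ a): 1 > 0.47, so result = 0.47
¬b: Gödel ¬ of 0.43 = 0 (operand ≠ 0)
((((((((¬c ⊃ a) ⊃ a) ⊃ ¬b) ⊃ c) ⊃ a) ⊃ a) ⊃ a) ⊃ ¬b): 0.47 > 0, so result = 0
(((((((((¬c ⊃ a) ⊃ a) ⊃ ¬b) ⊃ c) ⊃ a) ⊃ a) ⊃ a) ⊃ ¬b) ⊃ a): 0 ≤ 0.47, so result = 1
((((((((((¬c ⊃ a) ⊃ a) ⊃ ¬b) ⊃ c) ⊃ a) ⊃ a) ⊃ a) ⊃ ¬b) ⊃ a) ⊃ c): 1 > 0.91, so result = 0.91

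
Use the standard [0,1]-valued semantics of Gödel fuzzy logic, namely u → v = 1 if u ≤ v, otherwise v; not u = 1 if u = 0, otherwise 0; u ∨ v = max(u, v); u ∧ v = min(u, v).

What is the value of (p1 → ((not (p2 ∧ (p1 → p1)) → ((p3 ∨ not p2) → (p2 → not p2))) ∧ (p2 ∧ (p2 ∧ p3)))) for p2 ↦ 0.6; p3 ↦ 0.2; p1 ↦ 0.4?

0.20

(p1 → p1): 0.4 ≤ 0.4, so result = 1
(p2 ∧ (p1 → p1)) = min(0.6, 1) = 0.6
not (p2 ∧ (p1 → p1)): Gödel ¬ of 0.6 = 0 (operand ≠ 0)
not p2: Gödel ¬ of 0.6 = 0 (operand ≠ 0)
(p3 ∨ not p2) = max(0.2, 0) = 0.2
not p2: Gödel ¬ of 0.6 = 0 (operand ≠ 0)
(p2 → not p2): 0.6 > 0, so result = 0
((p3 ∨ not p2) → (p2 → not p2)): 0.2 > 0, so result = 0
(not (p2 ∧ (p1 → p1)) → ((p3 ∨ not p2) → (p2 → not p2))): 0 ≤ 0, so result = 1
(p2 ∧ p3) = min(0.6, 0.2) = 0.2
(p2 ∧ (p2 ∧ p3)) = min(0.6, 0.2) = 0.2
((not (p2 ∧ (p1 → p1)) → ((p3 ∨ not p2) → (p2 → not p2))) ∧ (p2 ∧ (p2 ∧ p3))) = min(1, 0.2) = 0.2
(p1 → ((not (p2 ∧ (p1 → p1)) → ((p3 ∨ not p2) → (p2 → not p2))) ∧ (p2 ∧ (p2 ∧ p3)))): 0.4 > 0.2, so result = 0.2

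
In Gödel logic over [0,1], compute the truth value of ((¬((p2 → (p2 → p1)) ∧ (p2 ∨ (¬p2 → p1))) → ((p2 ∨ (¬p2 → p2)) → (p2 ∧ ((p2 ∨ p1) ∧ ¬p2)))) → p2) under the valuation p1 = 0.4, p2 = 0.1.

0.10

(p2 → p1): 0.1 ≤ 0.4, so result = 1
(p2 → (p2 → p1)): 0.1 ≤ 1, so result = 1
¬p2: Gödel ¬ of 0.1 = 0 (operand ≠ 0)
(¬p2 → p1): 0 ≤ 0.4, so result = 1
(p2 ∨ (¬p2 → p1)) = max(0.1, 1) = 1
((p2 → (p2 → p1)) ∧ (p2 ∨ (¬p2 → p1))) = min(1, 1) = 1
¬((p2 → (p2 → p1)) ∧ (p2 ∨ (¬p2 → p1))): Gödel ¬ of 1 = 0 (operand ≠ 0)
¬p2: Gödel ¬ of 0.1 = 0 (operand ≠ 0)
(¬p2 → p2): 0 ≤ 0.1, so result = 1
(p2 ∨ (¬p2 → p2)) = max(0.1, 1) = 1
(p2 ∨ p1) = max(0.1, 0.4) = 0.4
¬p2: Gödel ¬ of 0.1 = 0 (operand ≠ 0)
((p2 ∨ p1) ∧ ¬p2) = min(0.4, 0) = 0
(p2 ∧ ((p2 ∨ p1) ∧ ¬p2)) = min(0.1, 0) = 0
((p2 ∨ (¬p2 → p2)) → (p2 ∧ ((p2 ∨ p1) ∧ ¬p2))): 1 > 0, so result = 0
(¬((p2 → (p2 → p1)) ∧ (p2 ∨ (¬p2 → p1))) → ((p2 ∨ (¬p2 → p2)) → (p2 ∧ ((p2 ∨ p1) ∧ ¬p2)))): 0 ≤ 0, so result = 1
((¬((p2 → (p2 → p1)) ∧ (p2 ∨ (¬p2 → p1))) → ((p2 ∨ (¬p2 → p2)) → (p2 ∧ ((p2 ∨ p1) ∧ ¬p2)))) → p2): 1 > 0.1, so result = 0.1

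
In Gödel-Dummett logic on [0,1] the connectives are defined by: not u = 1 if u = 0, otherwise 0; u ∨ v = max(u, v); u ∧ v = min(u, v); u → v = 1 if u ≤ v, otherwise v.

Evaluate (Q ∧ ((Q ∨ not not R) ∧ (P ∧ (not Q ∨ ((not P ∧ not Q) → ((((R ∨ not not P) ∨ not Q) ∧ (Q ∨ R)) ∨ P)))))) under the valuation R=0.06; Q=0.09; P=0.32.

0.09

not R: Gödel ¬ of 0.06 = 0 (operand ≠ 0)
not not R: Gödel ¬ of 0 = 1 (operand is 0)
(Q ∨ not not R) = max(0.09, 1) = 1
not Q: Gödel ¬ of 0.09 = 0 (operand ≠ 0)
not P: Gödel ¬ of 0.32 = 0 (operand ≠ 0)
not Q: Gödel ¬ of 0.09 = 0 (operand ≠ 0)
(not P ∧ not Q) = min(0, 0) = 0
not P: Gödel ¬ of 0.32 = 0 (operand ≠ 0)
not not P: Gödel ¬ of 0 = 1 (operand is 0)
(R ∨ not not P) = max(0.06, 1) = 1
not Q: Gödel ¬ of 0.09 = 0 (operand ≠ 0)
((R ∨ not not P) ∨ not Q) = max(1, 0) = 1
(Q ∨ R) = max(0.09, 0.06) = 0.09
(((R ∨ not not P) ∨ not Q) ∧ (Q ∨ R)) = min(1, 0.09) = 0.09
((((R ∨ not not P) ∨ not Q) ∧ (Q ∨ R)) ∨ P) = max(0.09, 0.32) = 0.32
((not P ∧ not Q) → ((((R ∨ not not P) ∨ not Q) ∧ (Q ∨ R)) ∨ P)): 0 ≤ 0.32, so result = 1
(not Q ∨ ((not P ∧ not Q) → ((((R ∨ not not P) ∨ not Q) ∧ (Q ∨ R)) ∨ P))) = max(0, 1) = 1
(P ∧ (not Q ∨ ((not P ∧ not Q) → ((((R ∨ not not P) ∨ not Q) ∧ (Q ∨ R)) ∨ P)))) = min(0.32, 1) = 0.32
((Q ∨ not not R) ∧ (P ∧ (not Q ∨ ((not P ∧ not Q) → ((((R ∨ not not P) ∨ not Q) ∧ (Q ∨ R)) ∨ P))))) = min(1, 0.32) = 0.32
(Q ∧ ((Q ∨ not not R) ∧ (P ∧ (not Q ∨ ((not P ∧ not Q) → ((((R ∨ not not P) ∨ not Q) ∧ (Q ∨ R)) ∨ P)))))) = min(0.09, 0.32) = 0.09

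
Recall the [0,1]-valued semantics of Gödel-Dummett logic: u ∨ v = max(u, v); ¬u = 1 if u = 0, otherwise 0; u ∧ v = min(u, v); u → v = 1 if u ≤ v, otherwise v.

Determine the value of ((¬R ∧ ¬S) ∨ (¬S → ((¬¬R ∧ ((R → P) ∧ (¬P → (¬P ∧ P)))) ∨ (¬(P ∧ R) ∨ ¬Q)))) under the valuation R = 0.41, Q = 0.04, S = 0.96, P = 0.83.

¬R: Gödel ¬ of 0.41 = 0 (operand ≠ 0)
¬S: Gödel ¬ of 0.96 = 0 (operand ≠ 0)
(¬R ∧ ¬S) = min(0, 0) = 0
¬S: Gödel ¬ of 0.96 = 0 (operand ≠ 0)
¬R: Gödel ¬ of 0.41 = 0 (operand ≠ 0)
¬¬R: Gödel ¬ of 0 = 1 (operand is 0)
(R → P): 0.41 ≤ 0.83, so result = 1
¬P: Gödel ¬ of 0.83 = 0 (operand ≠ 0)
¬P: Gödel ¬ of 0.83 = 0 (operand ≠ 0)
(¬P ∧ P) = min(0, 0.83) = 0
(¬P → (¬P ∧ P)): 0 ≤ 0, so result = 1
((R → P) ∧ (¬P → (¬P ∧ P))) = min(1, 1) = 1
(¬¬R ∧ ((R → P) ∧ (¬P → (¬P ∧ P)))) = min(1, 1) = 1
(P ∧ R) = min(0.83, 0.41) = 0.41
¬(P ∧ R): Gödel ¬ of 0.41 = 0 (operand ≠ 0)
¬Q: Gödel ¬ of 0.04 = 0 (operand ≠ 0)
(¬(P ∧ R) ∨ ¬Q) = max(0, 0) = 0
((¬¬R ∧ ((R → P) ∧ (¬P → (¬P ∧ P)))) ∨ (¬(P ∧ R) ∨ ¬Q)) = max(1, 0) = 1
(¬S → ((¬¬R ∧ ((R → P) ∧ (¬P → (¬P ∧ P)))) ∨ (¬(P ∧ R) ∨ ¬Q))): 0 ≤ 1, so result = 1
((¬R ∧ ¬S) ∨ (¬S → ((¬¬R ∧ ((R → P) ∧ (¬P → (¬P ∧ P)))) ∨ (¬(P ∧ R) ∨ ¬Q)))) = max(0, 1) = 1

1.00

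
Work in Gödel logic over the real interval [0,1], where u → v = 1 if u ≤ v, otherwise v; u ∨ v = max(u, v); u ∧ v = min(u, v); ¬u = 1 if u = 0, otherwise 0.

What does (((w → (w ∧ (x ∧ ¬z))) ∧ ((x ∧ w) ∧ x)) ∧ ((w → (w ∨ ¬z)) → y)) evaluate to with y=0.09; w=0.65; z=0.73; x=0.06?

¬z: Gödel ¬ of 0.73 = 0 (operand ≠ 0)
(x ∧ ¬z) = min(0.06, 0) = 0
(w ∧ (x ∧ ¬z)) = min(0.65, 0) = 0
(w → (w ∧ (x ∧ ¬z))): 0.65 > 0, so result = 0
(x ∧ w) = min(0.06, 0.65) = 0.06
((x ∧ w) ∧ x) = min(0.06, 0.06) = 0.06
((w → (w ∧ (x ∧ ¬z))) ∧ ((x ∧ w) ∧ x)) = min(0, 0.06) = 0
¬z: Gödel ¬ of 0.73 = 0 (operand ≠ 0)
(w ∨ ¬z) = max(0.65, 0) = 0.65
(w → (w ∨ ¬z)): 0.65 ≤ 0.65, so result = 1
((w → (w ∨ ¬z)) → y): 1 > 0.09, so result = 0.09
(((w → (w ∧ (x ∧ ¬z))) ∧ ((x ∧ w) ∧ x)) ∧ ((w → (w ∨ ¬z)) → y)) = min(0, 0.09) = 0

0.00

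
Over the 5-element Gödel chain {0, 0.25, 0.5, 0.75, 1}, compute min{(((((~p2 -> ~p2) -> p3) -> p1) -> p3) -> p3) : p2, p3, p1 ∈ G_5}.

The minimum is attained at p2 = 0, p3 = 0.25, p1 = 0:
  ~p2: Gödel ¬ of 0 = 1 (operand is 0)
  ~p2: Gödel ¬ of 0 = 1 (operand is 0)
  (~p2 -> ~p2): 1 ≤ 1, so result = 1
  ((~p2 -> ~p2) -> p3): 1 > 0.25, so result = 0.25
  (((~p2 -> ~p2) -> p3) -> p1): 0.25 > 0, so result = 0
  ((((~p2 -> ~p2) -> p3) -> p1) -> p3): 0 ≤ 0.25, so result = 1
  (((((~p2 -> ~p2) -> p3) -> p1) -> p3) -> p3): 1 > 0.25, so result = 0.25
Checking all 125 assignments confirms none give a value below 0.25.

0.25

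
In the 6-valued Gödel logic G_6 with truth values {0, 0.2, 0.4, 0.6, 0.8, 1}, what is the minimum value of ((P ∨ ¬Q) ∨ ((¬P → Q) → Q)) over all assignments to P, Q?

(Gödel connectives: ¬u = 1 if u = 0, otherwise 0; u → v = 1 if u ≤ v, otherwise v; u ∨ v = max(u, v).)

The minimum is attained at P = 0.2, Q = 0.2:
  ¬Q: Gödel ¬ of 0.2 = 0 (operand ≠ 0)
  (P ∨ ¬Q) = max(0.2, 0) = 0.2
  ¬P: Gödel ¬ of 0.2 = 0 (operand ≠ 0)
  (¬P → Q): 0 ≤ 0.2, so result = 1
  ((¬P → Q) → Q): 1 > 0.2, so result = 0.2
  ((P ∨ ¬Q) ∨ ((¬P → Q) → Q)) = max(0.2, 0.2) = 0.2
Checking all 36 assignments confirms none give a value below 0.20.

0.20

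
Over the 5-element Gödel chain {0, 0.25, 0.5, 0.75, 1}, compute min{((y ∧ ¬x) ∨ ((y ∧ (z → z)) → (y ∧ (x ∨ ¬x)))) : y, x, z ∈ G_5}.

The minimum is attained at y = 0.5, x = 0.25, z = 0:
  ¬x: Gödel ¬ of 0.25 = 0 (operand ≠ 0)
  (y ∧ ¬x) = min(0.5, 0) = 0
  (z → z): 0 ≤ 0, so result = 1
  (y ∧ (z → z)) = min(0.5, 1) = 0.5
  ¬x: Gödel ¬ of 0.25 = 0 (operand ≠ 0)
  (x ∨ ¬x) = max(0.25, 0) = 0.25
  (y ∧ (x ∨ ¬x)) = min(0.5, 0.25) = 0.25
  ((y ∧ (z → z)) → (y ∧ (x ∨ ¬x))): 0.5 > 0.25, so result = 0.25
  ((y ∧ ¬x) ∨ ((y ∧ (z → z)) → (y ∧ (x ∨ ¬x)))) = max(0, 0.25) = 0.25
Checking all 125 assignments confirms none give a value below 0.25.

0.25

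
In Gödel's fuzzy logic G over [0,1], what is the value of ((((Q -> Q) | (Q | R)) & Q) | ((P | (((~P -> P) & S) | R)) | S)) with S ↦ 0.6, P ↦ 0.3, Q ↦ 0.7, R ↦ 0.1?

(Q -> Q): 0.7 ≤ 0.7, so result = 1
(Q | R) = max(0.7, 0.1) = 0.7
((Q -> Q) | (Q | R)) = max(1, 0.7) = 1
(((Q -> Q) | (Q | R)) & Q) = min(1, 0.7) = 0.7
~P: Gödel ¬ of 0.3 = 0 (operand ≠ 0)
(~P -> P): 0 ≤ 0.3, so result = 1
((~P -> P) & S) = min(1, 0.6) = 0.6
(((~P -> P) & S) | R) = max(0.6, 0.1) = 0.6
(P | (((~P -> P) & S) | R)) = max(0.3, 0.6) = 0.6
((P | (((~P -> P) & S) | R)) | S) = max(0.6, 0.6) = 0.6
((((Q -> Q) | (Q | R)) & Q) | ((P | (((~P -> P) & S) | R)) | S)) = max(0.7, 0.6) = 0.7

0.70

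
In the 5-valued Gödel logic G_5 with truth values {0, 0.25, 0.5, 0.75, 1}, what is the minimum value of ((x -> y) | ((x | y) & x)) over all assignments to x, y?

The minimum is attained at x = 0.25, y = 0:
  (x -> y): 0.25 > 0, so result = 0
  (x | y) = max(0.25, 0) = 0.25
  ((x | y) & x) = min(0.25, 0.25) = 0.25
  ((x -> y) | ((x | y) & x)) = max(0, 0.25) = 0.25
Checking all 25 assignments confirms none give a value below 0.25.

0.25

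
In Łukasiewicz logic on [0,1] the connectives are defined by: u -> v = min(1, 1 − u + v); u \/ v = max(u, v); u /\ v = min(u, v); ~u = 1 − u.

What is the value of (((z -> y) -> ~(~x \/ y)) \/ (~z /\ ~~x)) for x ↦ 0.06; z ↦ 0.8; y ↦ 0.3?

0.56

(z -> y): min(1, 1 − 0.8 + 0.3) = 0.5
~x: Łukasiewicz ¬ gives 1 − 0.06 = 0.94
(~x \/ y) = max(0.94, 0.3) = 0.94
~(~x \/ y): Łukasiewicz ¬ gives 1 − 0.94 = 0.06
((z -> y) -> ~(~x \/ y)): min(1, 1 − 0.5 + 0.06) = 0.56
~z: Łukasiewicz ¬ gives 1 − 0.8 = 0.2
~x: Łukasiewicz ¬ gives 1 − 0.06 = 0.94
~~x: Łukasiewicz ¬ gives 1 − 0.94 = 0.06
(~z /\ ~~x) = min(0.2, 0.06) = 0.06
(((z -> y) -> ~(~x \/ y)) \/ (~z /\ ~~x)) = max(0.56, 0.06) = 0.56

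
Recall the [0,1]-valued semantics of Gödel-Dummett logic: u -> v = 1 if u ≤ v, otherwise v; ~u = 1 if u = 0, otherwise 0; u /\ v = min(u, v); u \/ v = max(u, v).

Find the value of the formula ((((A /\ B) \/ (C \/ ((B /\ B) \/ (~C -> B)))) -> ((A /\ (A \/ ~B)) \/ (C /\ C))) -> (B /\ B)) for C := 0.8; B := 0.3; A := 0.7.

0.30

(A /\ B) = min(0.7, 0.3) = 0.3
(B /\ B) = min(0.3, 0.3) = 0.3
~C: Gödel ¬ of 0.8 = 0 (operand ≠ 0)
(~C -> B): 0 ≤ 0.3, so result = 1
((B /\ B) \/ (~C -> B)) = max(0.3, 1) = 1
(C \/ ((B /\ B) \/ (~C -> B))) = max(0.8, 1) = 1
((A /\ B) \/ (C \/ ((B /\ B) \/ (~C -> B)))) = max(0.3, 1) = 1
~B: Gödel ¬ of 0.3 = 0 (operand ≠ 0)
(A \/ ~B) = max(0.7, 0) = 0.7
(A /\ (A \/ ~B)) = min(0.7, 0.7) = 0.7
(C /\ C) = min(0.8, 0.8) = 0.8
((A /\ (A \/ ~B)) \/ (C /\ C)) = max(0.7, 0.8) = 0.8
(((A /\ B) \/ (C \/ ((B /\ B) \/ (~C -> B)))) -> ((A /\ (A \/ ~B)) \/ (C /\ C))): 1 > 0.8, so result = 0.8
(B /\ B) = min(0.3, 0.3) = 0.3
((((A /\ B) \/ (C \/ ((B /\ B) \/ (~C -> B)))) -> ((A /\ (A \/ ~B)) \/ (C /\ C))) -> (B /\ B)): 0.8 > 0.3, so result = 0.3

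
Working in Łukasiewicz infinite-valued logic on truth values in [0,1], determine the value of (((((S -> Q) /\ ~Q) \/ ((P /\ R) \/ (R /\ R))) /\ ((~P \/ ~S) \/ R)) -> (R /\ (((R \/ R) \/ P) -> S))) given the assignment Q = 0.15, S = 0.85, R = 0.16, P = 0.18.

(S -> Q): min(1, 1 − 0.85 + 0.15) = 0.3
~Q: Łukasiewicz ¬ gives 1 − 0.15 = 0.85
((S -> Q) /\ ~Q) = min(0.3, 0.85) = 0.3
(P /\ R) = min(0.18, 0.16) = 0.16
(R /\ R) = min(0.16, 0.16) = 0.16
((P /\ R) \/ (R /\ R)) = max(0.16, 0.16) = 0.16
(((S -> Q) /\ ~Q) \/ ((P /\ R) \/ (R /\ R))) = max(0.3, 0.16) = 0.3
~P: Łukasiewicz ¬ gives 1 − 0.18 = 0.82
~S: Łukasiewicz ¬ gives 1 − 0.85 = 0.15
(~P \/ ~S) = max(0.82, 0.15) = 0.82
((~P \/ ~S) \/ R) = max(0.82, 0.16) = 0.82
((((S -> Q) /\ ~Q) \/ ((P /\ R) \/ (R /\ R))) /\ ((~P \/ ~S) \/ R)) = min(0.3, 0.82) = 0.3
(R \/ R) = max(0.16, 0.16) = 0.16
((R \/ R) \/ P) = max(0.16, 0.18) = 0.18
(((R \/ R) \/ P) -> S): min(1, 1 − 0.18 + 0.85) = 1
(R /\ (((R \/ R) \/ P) -> S)) = min(0.16, 1) = 0.16
(((((S -> Q) /\ ~Q) \/ ((P /\ R) \/ (R /\ R))) /\ ((~P \/ ~S) \/ R)) -> (R /\ (((R \/ R) \/ P) -> S))): min(1, 1 − 0.3 + 0.16) = 0.86

0.86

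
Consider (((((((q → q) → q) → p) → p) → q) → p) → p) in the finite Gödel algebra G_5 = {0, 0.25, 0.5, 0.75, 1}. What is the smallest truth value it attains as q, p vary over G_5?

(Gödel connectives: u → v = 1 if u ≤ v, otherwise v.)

The minimum is attained at q = 0, p = 0.25:
  (q → q): 0 ≤ 0, so result = 1
  ((q → q) → q): 1 > 0, so result = 0
  (((q → q) → q) → p): 0 ≤ 0.25, so result = 1
  ((((q → q) → q) → p) → p): 1 > 0.25, so result = 0.25
  (((((q → q) → q) → p) → p) → q): 0.25 > 0, so result = 0
  ((((((q → q) → q) → p) → p) → q) → p): 0 ≤ 0.25, so result = 1
  (((((((q → q) → q) → p) → p) → q) → p) → p): 1 > 0.25, so result = 0.25
Checking all 25 assignments confirms none give a value below 0.25.

0.25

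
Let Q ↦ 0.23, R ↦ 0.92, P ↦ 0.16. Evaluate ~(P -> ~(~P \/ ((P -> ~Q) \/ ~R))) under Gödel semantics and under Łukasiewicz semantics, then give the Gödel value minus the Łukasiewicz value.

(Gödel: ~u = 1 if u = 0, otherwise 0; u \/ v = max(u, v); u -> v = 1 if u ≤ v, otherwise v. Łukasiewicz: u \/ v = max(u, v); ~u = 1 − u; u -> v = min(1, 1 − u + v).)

-0.16

Gödel evaluation:
  ~P: Gödel ¬ of 0.16 = 0 (operand ≠ 0)
  ~Q: Gödel ¬ of 0.23 = 0 (operand ≠ 0)
  (P -> ~Q): 0.16 > 0, so result = 0
  ~R: Gödel ¬ of 0.92 = 0 (operand ≠ 0)
  ((P -> ~Q) \/ ~R) = max(0, 0) = 0
  (~P \/ ((P -> ~Q) \/ ~R)) = max(0, 0) = 0
  ~(~P \/ ((P -> ~Q) \/ ~R)): Gödel ¬ of 0 = 1 (operand is 0)
  (P -> ~(~P \/ ((P -> ~Q) \/ ~R))): 0.16 ≤ 1, so result = 1
  ~(P -> ~(~P \/ ((P -> ~Q) \/ ~R))): Gödel ¬ of 1 = 0 (operand ≠ 0)
  Gödel value = 0
Łukasiewicz evaluation:
  ~P: Łukasiewicz ¬ gives 1 − 0.16 = 0.84
  ~Q: Łukasiewicz ¬ gives 1 − 0.23 = 0.77
  (P -> ~Q): min(1, 1 − 0.16 + 0.77) = 1
  ~R: Łukasiewicz ¬ gives 1 − 0.92 = 0.08
  ((P -> ~Q) \/ ~R) = max(1, 0.08) = 1
  (~P \/ ((P -> ~Q) \/ ~R)) = max(0.84, 1) = 1
  ~(~P \/ ((P -> ~Q) \/ ~R)): Łukasiewicz ¬ gives 1 − 1 = 0
  (P -> ~(~P \/ ((P -> ~Q) \/ ~R))): min(1, 1 − 0.16 + 0) = 0.84
  ~(P -> ~(~P \/ ((P -> ~Q) \/ ~R))): Łukasiewicz ¬ gives 1 − 0.84 = 0.16
  Łukasiewicz value = 0.16
Difference: 0 − 0.16 = -0.16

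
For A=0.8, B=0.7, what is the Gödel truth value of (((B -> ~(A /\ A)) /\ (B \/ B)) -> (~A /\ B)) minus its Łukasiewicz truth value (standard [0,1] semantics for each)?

Gödel evaluation:
  (A /\ A) = min(0.8, 0.8) = 0.8
  ~(A /\ A): Gödel ¬ of 0.8 = 0 (operand ≠ 0)
  (B -> ~(A /\ A)): 0.7 > 0, so result = 0
  (B \/ B) = max(0.7, 0.7) = 0.7
  ((B -> ~(A /\ A)) /\ (B \/ B)) = min(0, 0.7) = 0
  ~A: Gödel ¬ of 0.8 = 0 (operand ≠ 0)
  (~A /\ B) = min(0, 0.7) = 0
  (((B -> ~(A /\ A)) /\ (B \/ B)) -> (~A /\ B)): 0 ≤ 0, so result = 1
  Gödel value = 1
Łukasiewicz evaluation:
  (A /\ A) = min(0.8, 0.8) = 0.8
  ~(A /\ A): Łukasiewicz ¬ gives 1 − 0.8 = 0.2
  (B -> ~(A /\ A)): min(1, 1 − 0.7 + 0.2) = 0.5
  (B \/ B) = max(0.7, 0.7) = 0.7
  ((B -> ~(A /\ A)) /\ (B \/ B)) = min(0.5, 0.7) = 0.5
  ~A: Łukasiewicz ¬ gives 1 − 0.8 = 0.2
  (~A /\ B) = min(0.2, 0.7) = 0.2
  (((B -> ~(A /\ A)) /\ (B \/ B)) -> (~A /\ B)): min(1, 1 − 0.5 + 0.2) = 0.7
  Łukasiewicz value = 0.7
Difference: 1 − 0.7 = 0.30

0.30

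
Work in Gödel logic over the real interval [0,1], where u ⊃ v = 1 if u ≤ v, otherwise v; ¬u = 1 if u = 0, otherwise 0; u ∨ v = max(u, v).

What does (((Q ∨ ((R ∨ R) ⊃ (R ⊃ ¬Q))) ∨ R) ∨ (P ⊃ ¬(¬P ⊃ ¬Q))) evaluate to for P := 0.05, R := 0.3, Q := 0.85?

0.85

(R ∨ R) = max(0.3, 0.3) = 0.3
¬Q: Gödel ¬ of 0.85 = 0 (operand ≠ 0)
(R ⊃ ¬Q): 0.3 > 0, so result = 0
((R ∨ R) ⊃ (R ⊃ ¬Q)): 0.3 > 0, so result = 0
(Q ∨ ((R ∨ R) ⊃ (R ⊃ ¬Q))) = max(0.85, 0) = 0.85
((Q ∨ ((R ∨ R) ⊃ (R ⊃ ¬Q))) ∨ R) = max(0.85, 0.3) = 0.85
¬P: Gödel ¬ of 0.05 = 0 (operand ≠ 0)
¬Q: Gödel ¬ of 0.85 = 0 (operand ≠ 0)
(¬P ⊃ ¬Q): 0 ≤ 0, so result = 1
¬(¬P ⊃ ¬Q): Gödel ¬ of 1 = 0 (operand ≠ 0)
(P ⊃ ¬(¬P ⊃ ¬Q)): 0.05 > 0, so result = 0
(((Q ∨ ((R ∨ R) ⊃ (R ⊃ ¬Q))) ∨ R) ∨ (P ⊃ ¬(¬P ⊃ ¬Q))) = max(0.85, 0) = 0.85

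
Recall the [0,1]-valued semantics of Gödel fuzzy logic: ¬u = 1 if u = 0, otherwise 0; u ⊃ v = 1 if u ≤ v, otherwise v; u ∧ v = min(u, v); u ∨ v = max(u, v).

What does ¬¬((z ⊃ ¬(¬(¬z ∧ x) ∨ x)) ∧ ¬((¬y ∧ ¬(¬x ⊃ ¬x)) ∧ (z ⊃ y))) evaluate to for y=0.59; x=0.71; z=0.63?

0.00

¬z: Gödel ¬ of 0.63 = 0 (operand ≠ 0)
(¬z ∧ x) = min(0, 0.71) = 0
¬(¬z ∧ x): Gödel ¬ of 0 = 1 (operand is 0)
(¬(¬z ∧ x) ∨ x) = max(1, 0.71) = 1
¬(¬(¬z ∧ x) ∨ x): Gödel ¬ of 1 = 0 (operand ≠ 0)
(z ⊃ ¬(¬(¬z ∧ x) ∨ x)): 0.63 > 0, so result = 0
¬y: Gödel ¬ of 0.59 = 0 (operand ≠ 0)
¬x: Gödel ¬ of 0.71 = 0 (operand ≠ 0)
¬x: Gödel ¬ of 0.71 = 0 (operand ≠ 0)
(¬x ⊃ ¬x): 0 ≤ 0, so result = 1
¬(¬x ⊃ ¬x): Gödel ¬ of 1 = 0 (operand ≠ 0)
(¬y ∧ ¬(¬x ⊃ ¬x)) = min(0, 0) = 0
(z ⊃ y): 0.63 > 0.59, so result = 0.59
((¬y ∧ ¬(¬x ⊃ ¬x)) ∧ (z ⊃ y)) = min(0, 0.59) = 0
¬((¬y ∧ ¬(¬x ⊃ ¬x)) ∧ (z ⊃ y)): Gödel ¬ of 0 = 1 (operand is 0)
((z ⊃ ¬(¬(¬z ∧ x) ∨ x)) ∧ ¬((¬y ∧ ¬(¬x ⊃ ¬x)) ∧ (z ⊃ y))) = min(0, 1) = 0
¬((z ⊃ ¬(¬(¬z ∧ x) ∨ x)) ∧ ¬((¬y ∧ ¬(¬x ⊃ ¬x)) ∧ (z ⊃ y))): Gödel ¬ of 0 = 1 (operand is 0)
¬¬((z ⊃ ¬(¬(¬z ∧ x) ∨ x)) ∧ ¬((¬y ∧ ¬(¬x ⊃ ¬x)) ∧ (z ⊃ y))): Gödel ¬ of 1 = 0 (operand ≠ 0)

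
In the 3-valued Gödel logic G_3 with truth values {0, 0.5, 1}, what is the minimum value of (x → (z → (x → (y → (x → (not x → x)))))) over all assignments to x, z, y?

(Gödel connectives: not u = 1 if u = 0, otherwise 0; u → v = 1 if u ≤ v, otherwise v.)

1.00

Every assignment gives 1. For instance at x = 0, z = 0, y = 0:
  not x: Gödel ¬ of 0 = 1 (operand is 0)
  (not x → x): 1 > 0, so result = 0
  (x → (not x → x)): 0 ≤ 0, so result = 1
  (y → (x → (not x → x))): 0 ≤ 1, so result = 1
  (x → (y → (x → (not x → x)))): 0 ≤ 1, so result = 1
  (z → (x → (y → (x → (not x → x))))): 0 ≤ 1, so result = 1
  (x → (z → (x → (y → (x → (not x → x)))))): 0 ≤ 1, so result = 1
All 27 assignments give value 1 — the formula is a G_3-tautology.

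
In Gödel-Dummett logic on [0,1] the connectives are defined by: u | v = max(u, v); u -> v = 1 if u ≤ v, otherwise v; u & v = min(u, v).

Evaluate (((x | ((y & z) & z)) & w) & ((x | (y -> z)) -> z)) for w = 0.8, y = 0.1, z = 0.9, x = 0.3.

0.30

(y & z) = min(0.1, 0.9) = 0.1
((y & z) & z) = min(0.1, 0.9) = 0.1
(x | ((y & z) & z)) = max(0.3, 0.1) = 0.3
((x | ((y & z) & z)) & w) = min(0.3, 0.8) = 0.3
(y -> z): 0.1 ≤ 0.9, so result = 1
(x | (y -> z)) = max(0.3, 1) = 1
((x | (y -> z)) -> z): 1 > 0.9, so result = 0.9
(((x | ((y & z) & z)) & w) & ((x | (y -> z)) -> z)) = min(0.3, 0.9) = 0.3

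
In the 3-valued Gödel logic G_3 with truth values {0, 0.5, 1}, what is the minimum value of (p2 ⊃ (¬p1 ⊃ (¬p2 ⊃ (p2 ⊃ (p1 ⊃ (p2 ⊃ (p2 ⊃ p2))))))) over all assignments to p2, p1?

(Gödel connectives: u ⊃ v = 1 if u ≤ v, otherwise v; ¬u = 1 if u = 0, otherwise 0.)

1.00

Every assignment gives 1. For instance at p2 = 0, p1 = 0:
  ¬p1: Gödel ¬ of 0 = 1 (operand is 0)
  ¬p2: Gödel ¬ of 0 = 1 (operand is 0)
  (p2 ⊃ p2): 0 ≤ 0, so result = 1
  (p2 ⊃ (p2 ⊃ p2)): 0 ≤ 1, so result = 1
  (p1 ⊃ (p2 ⊃ (p2 ⊃ p2))): 0 ≤ 1, so result = 1
  (p2 ⊃ (p1 ⊃ (p2 ⊃ (p2 ⊃ p2)))): 0 ≤ 1, so result = 1
  (¬p2 ⊃ (p2 ⊃ (p1 ⊃ (p2 ⊃ (p2 ⊃ p2))))): 1 ≤ 1, so result = 1
  (¬p1 ⊃ (¬p2 ⊃ (p2 ⊃ (p1 ⊃ (p2 ⊃ (p2 ⊃ p2)))))): 1 ≤ 1, so result = 1
  (p2 ⊃ (¬p1 ⊃ (¬p2 ⊃ (p2 ⊃ (p1 ⊃ (p2 ⊃ (p2 ⊃ p2))))))): 0 ≤ 1, so result = 1
All 9 assignments give value 1 — the formula is a G_3-tautology.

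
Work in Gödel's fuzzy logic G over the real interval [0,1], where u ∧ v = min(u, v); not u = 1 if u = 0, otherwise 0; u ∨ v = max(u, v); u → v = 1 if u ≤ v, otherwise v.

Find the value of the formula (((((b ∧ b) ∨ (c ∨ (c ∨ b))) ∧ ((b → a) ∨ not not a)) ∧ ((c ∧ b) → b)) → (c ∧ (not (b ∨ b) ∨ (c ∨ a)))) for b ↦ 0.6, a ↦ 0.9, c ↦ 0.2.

0.20

(b ∧ b) = min(0.6, 0.6) = 0.6
(c ∨ b) = max(0.2, 0.6) = 0.6
(c ∨ (c ∨ b)) = max(0.2, 0.6) = 0.6
((b ∧ b) ∨ (c ∨ (c ∨ b))) = max(0.6, 0.6) = 0.6
(b → a): 0.6 ≤ 0.9, so result = 1
not a: Gödel ¬ of 0.9 = 0 (operand ≠ 0)
not not a: Gödel ¬ of 0 = 1 (operand is 0)
((b → a) ∨ not not a) = max(1, 1) = 1
(((b ∧ b) ∨ (c ∨ (c ∨ b))) ∧ ((b → a) ∨ not not a)) = min(0.6, 1) = 0.6
(c ∧ b) = min(0.2, 0.6) = 0.2
((c ∧ b) → b): 0.2 ≤ 0.6, so result = 1
((((b ∧ b) ∨ (c ∨ (c ∨ b))) ∧ ((b → a) ∨ not not a)) ∧ ((c ∧ b) → b)) = min(0.6, 1) = 0.6
(b ∨ b) = max(0.6, 0.6) = 0.6
not (b ∨ b): Gödel ¬ of 0.6 = 0 (operand ≠ 0)
(c ∨ a) = max(0.2, 0.9) = 0.9
(not (b ∨ b) ∨ (c ∨ a)) = max(0, 0.9) = 0.9
(c ∧ (not (b ∨ b) ∨ (c ∨ a))) = min(0.2, 0.9) = 0.2
(((((b ∧ b) ∨ (c ∨ (c ∨ b))) ∧ ((b → a) ∨ not not a)) ∧ ((c ∧ b) → b)) → (c ∧ (not (b ∨ b) ∨ (c ∨ a)))): 0.6 > 0.2, so result = 0.2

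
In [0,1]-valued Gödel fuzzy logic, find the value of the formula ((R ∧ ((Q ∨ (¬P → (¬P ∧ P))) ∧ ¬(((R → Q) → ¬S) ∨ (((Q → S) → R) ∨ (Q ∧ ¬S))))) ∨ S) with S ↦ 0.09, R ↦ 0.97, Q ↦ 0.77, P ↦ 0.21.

¬P: Gödel ¬ of 0.21 = 0 (operand ≠ 0)
¬P: Gödel ¬ of 0.21 = 0 (operand ≠ 0)
(¬P ∧ P) = min(0, 0.21) = 0
(¬P → (¬P ∧ P)): 0 ≤ 0, so result = 1
(Q ∨ (¬P → (¬P ∧ P))) = max(0.77, 1) = 1
(R → Q): 0.97 > 0.77, so result = 0.77
¬S: Gödel ¬ of 0.09 = 0 (operand ≠ 0)
((R → Q) → ¬S): 0.77 > 0, so result = 0
(Q → S): 0.77 > 0.09, so result = 0.09
((Q → S) → R): 0.09 ≤ 0.97, so result = 1
¬S: Gödel ¬ of 0.09 = 0 (operand ≠ 0)
(Q ∧ ¬S) = min(0.77, 0) = 0
(((Q → S) → R) ∨ (Q ∧ ¬S)) = max(1, 0) = 1
(((R → Q) → ¬S) ∨ (((Q → S) → R) ∨ (Q ∧ ¬S))) = max(0, 1) = 1
¬(((R → Q) → ¬S) ∨ (((Q → S) → R) ∨ (Q ∧ ¬S))): Gödel ¬ of 1 = 0 (operand ≠ 0)
((Q ∨ (¬P → (¬P ∧ P))) ∧ ¬(((R → Q) → ¬S) ∨ (((Q → S) → R) ∨ (Q ∧ ¬S)))) = min(1, 0) = 0
(R ∧ ((Q ∨ (¬P → (¬P ∧ P))) ∧ ¬(((R → Q) → ¬S) ∨ (((Q → S) → R) ∨ (Q ∧ ¬S))))) = min(0.97, 0) = 0
((R ∧ ((Q ∨ (¬P → (¬P ∧ P))) ∧ ¬(((R → Q) → ¬S) ∨ (((Q → S) → R) ∨ (Q ∧ ¬S))))) ∨ S) = max(0, 0.09) = 0.09

0.09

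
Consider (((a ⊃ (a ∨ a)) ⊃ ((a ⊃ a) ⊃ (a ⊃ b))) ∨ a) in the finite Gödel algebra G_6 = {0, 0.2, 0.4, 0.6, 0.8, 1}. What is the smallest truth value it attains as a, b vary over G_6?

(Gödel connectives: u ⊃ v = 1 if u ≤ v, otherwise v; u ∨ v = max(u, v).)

0.20

The minimum is attained at a = 0.2, b = 0:
  (a ∨ a) = max(0.2, 0.2) = 0.2
  (a ⊃ (a ∨ a)): 0.2 ≤ 0.2, so result = 1
  (a ⊃ a): 0.2 ≤ 0.2, so result = 1
  (a ⊃ b): 0.2 > 0, so result = 0
  ((a ⊃ a) ⊃ (a ⊃ b)): 1 > 0, so result = 0
  ((a ⊃ (a ∨ a)) ⊃ ((a ⊃ a) ⊃ (a ⊃ b))): 1 > 0, so result = 0
  (((a ⊃ (a ∨ a)) ⊃ ((a ⊃ a) ⊃ (a ⊃ b))) ∨ a) = max(0, 0.2) = 0.2
Checking all 36 assignments confirms none give a value below 0.20.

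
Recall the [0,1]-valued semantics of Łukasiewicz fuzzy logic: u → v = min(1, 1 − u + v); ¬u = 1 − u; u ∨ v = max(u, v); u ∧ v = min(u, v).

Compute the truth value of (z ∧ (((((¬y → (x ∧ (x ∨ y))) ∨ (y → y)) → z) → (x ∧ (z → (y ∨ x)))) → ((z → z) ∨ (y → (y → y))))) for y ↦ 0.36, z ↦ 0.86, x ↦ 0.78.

¬y: Łukasiewicz ¬ gives 1 − 0.36 = 0.64
(x ∨ y) = max(0.78, 0.36) = 0.78
(x ∧ (x ∨ y)) = min(0.78, 0.78) = 0.78
(¬y → (x ∧ (x ∨ y))): min(1, 1 − 0.64 + 0.78) = 1
(y → y): min(1, 1 − 0.36 + 0.36) = 1
((¬y → (x ∧ (x ∨ y))) ∨ (y → y)) = max(1, 1) = 1
(((¬y → (x ∧ (x ∨ y))) ∨ (y → y)) → z): min(1, 1 − 1 + 0.86) = 0.86
(y ∨ x) = max(0.36, 0.78) = 0.78
(z → (y ∨ x)): min(1, 1 − 0.86 + 0.78) = 0.92
(x ∧ (z → (y ∨ x))) = min(0.78, 0.92) = 0.78
((((¬y → (x ∧ (x ∨ y))) ∨ (y → y)) → z) → (x ∧ (z → (y ∨ x)))): min(1, 1 − 0.86 + 0.78) = 0.92
(z → z): min(1, 1 − 0.86 + 0.86) = 1
(y → y): min(1, 1 − 0.36 + 0.36) = 1
(y → (y → y)): min(1, 1 − 0.36 + 1) = 1
((z → z) ∨ (y → (y → y))) = max(1, 1) = 1
(((((¬y → (x ∧ (x ∨ y))) ∨ (y → y)) → z) → (x ∧ (z → (y ∨ x)))) → ((z → z) ∨ (y → (y → y)))): min(1, 1 − 0.92 + 1) = 1
(z ∧ (((((¬y → (x ∧ (x ∨ y))) ∨ (y → y)) → z) → (x ∧ (z → (y ∨ x)))) → ((z → z) ∨ (y → (y → y))))) = min(0.86, 1) = 0.86

0.86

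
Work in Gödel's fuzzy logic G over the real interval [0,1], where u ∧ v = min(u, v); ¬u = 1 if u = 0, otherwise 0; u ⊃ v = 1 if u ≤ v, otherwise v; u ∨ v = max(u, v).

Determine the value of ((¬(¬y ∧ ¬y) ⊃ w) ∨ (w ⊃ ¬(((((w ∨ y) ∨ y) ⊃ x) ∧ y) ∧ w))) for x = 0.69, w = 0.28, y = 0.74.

¬y: Gödel ¬ of 0.74 = 0 (operand ≠ 0)
¬y: Gödel ¬ of 0.74 = 0 (operand ≠ 0)
(¬y ∧ ¬y) = min(0, 0) = 0
¬(¬y ∧ ¬y): Gödel ¬ of 0 = 1 (operand is 0)
(¬(¬y ∧ ¬y) ⊃ w): 1 > 0.28, so result = 0.28
(w ∨ y) = max(0.28, 0.74) = 0.74
((w ∨ y) ∨ y) = max(0.74, 0.74) = 0.74
(((w ∨ y) ∨ y) ⊃ x): 0.74 > 0.69, so result = 0.69
((((w ∨ y) ∨ y) ⊃ x) ∧ y) = min(0.69, 0.74) = 0.69
(((((w ∨ y) ∨ y) ⊃ x) ∧ y) ∧ w) = min(0.69, 0.28) = 0.28
¬(((((w ∨ y) ∨ y) ⊃ x) ∧ y) ∧ w): Gödel ¬ of 0.28 = 0 (operand ≠ 0)
(w ⊃ ¬(((((w ∨ y) ∨ y) ⊃ x) ∧ y) ∧ w)): 0.28 > 0, so result = 0
((¬(¬y ∧ ¬y) ⊃ w) ∨ (w ⊃ ¬(((((w ∨ y) ∨ y) ⊃ x) ∧ y) ∧ w))) = max(0.28, 0) = 0.28

0.28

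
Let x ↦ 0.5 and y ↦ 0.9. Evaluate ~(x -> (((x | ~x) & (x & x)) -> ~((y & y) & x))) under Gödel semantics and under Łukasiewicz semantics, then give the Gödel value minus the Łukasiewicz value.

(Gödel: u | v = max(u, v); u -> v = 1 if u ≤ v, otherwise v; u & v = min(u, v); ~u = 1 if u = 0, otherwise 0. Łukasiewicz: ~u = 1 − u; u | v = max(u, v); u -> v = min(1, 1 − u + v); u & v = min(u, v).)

1.00

Gödel evaluation:
  ~x: Gödel ¬ of 0.5 = 0 (operand ≠ 0)
  (x | ~x) = max(0.5, 0) = 0.5
  (x & x) = min(0.5, 0.5) = 0.5
  ((x | ~x) & (x & x)) = min(0.5, 0.5) = 0.5
  (y & y) = min(0.9, 0.9) = 0.9
  ((y & y) & x) = min(0.9, 0.5) = 0.5
  ~((y & y) & x): Gödel ¬ of 0.5 = 0 (operand ≠ 0)
  (((x | ~x) & (x & x)) -> ~((y & y) & x)): 0.5 > 0, so result = 0
  (x -> (((x | ~x) & (x & x)) -> ~((y & y) & x))): 0.5 > 0, so result = 0
  ~(x -> (((x | ~x) & (x & x)) -> ~((y & y) & x))): Gödel ¬ of 0 = 1 (operand is 0)
  Gödel value = 1
Łukasiewicz evaluation:
  ~x: Łukasiewicz ¬ gives 1 − 0.5 = 0.5
  (x | ~x) = max(0.5, 0.5) = 0.5
  (x & x) = min(0.5, 0.5) = 0.5
  ((x | ~x) & (x & x)) = min(0.5, 0.5) = 0.5
  (y & y) = min(0.9, 0.9) = 0.9
  ((y & y) & x) = min(0.9, 0.5) = 0.5
  ~((y & y) & x): Łukasiewicz ¬ gives 1 − 0.5 = 0.5
  (((x | ~x) & (x & x)) -> ~((y & y) & x)): min(1, 1 − 0.5 + 0.5) = 1
  (x -> (((x | ~x) & (x & x)) -> ~((y & y) & x))): min(1, 1 − 0.5 + 1) = 1
  ~(x -> (((x | ~x) & (x & x)) -> ~((y & y) & x))): Łukasiewicz ¬ gives 1 − 1 = 0
  Łukasiewicz value = 0
Difference: 1 − 0 = 1.00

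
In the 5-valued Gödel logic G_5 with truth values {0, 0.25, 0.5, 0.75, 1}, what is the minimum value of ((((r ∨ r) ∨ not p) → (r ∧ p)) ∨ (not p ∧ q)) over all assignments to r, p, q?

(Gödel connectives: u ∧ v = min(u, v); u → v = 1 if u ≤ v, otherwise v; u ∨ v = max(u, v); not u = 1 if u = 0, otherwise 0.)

0.00

The minimum is attained at r = 0, p = 0, q = 0:
  (r ∨ r) = max(0, 0) = 0
  not p: Gödel ¬ of 0 = 1 (operand is 0)
  ((r ∨ r) ∨ not p) = max(0, 1) = 1
  (r ∧ p) = min(0, 0) = 0
  (((r ∨ r) ∨ not p) → (r ∧ p)): 1 > 0, so result = 0
  not p: Gödel ¬ of 0 = 1 (operand is 0)
  (not p ∧ q) = min(1, 0) = 0
  ((((r ∨ r) ∨ not p) → (r ∧ p)) ∨ (not p ∧ q)) = max(0, 0) = 0
Checking all 125 assignments confirms none give a value below 0.00.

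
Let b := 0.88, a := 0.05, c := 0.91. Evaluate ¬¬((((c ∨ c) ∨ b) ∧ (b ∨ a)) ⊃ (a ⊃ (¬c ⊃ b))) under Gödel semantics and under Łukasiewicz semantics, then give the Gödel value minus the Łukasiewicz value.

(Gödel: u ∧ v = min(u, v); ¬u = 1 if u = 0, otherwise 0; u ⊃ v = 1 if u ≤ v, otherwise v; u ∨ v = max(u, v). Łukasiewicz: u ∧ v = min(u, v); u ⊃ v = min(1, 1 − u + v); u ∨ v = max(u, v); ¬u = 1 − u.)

0.00

Gödel evaluation:
  (c ∨ c) = max(0.91, 0.91) = 0.91
  ((c ∨ c) ∨ b) = max(0.91, 0.88) = 0.91
  (b ∨ a) = max(0.88, 0.05) = 0.88
  (((c ∨ c) ∨ b) ∧ (b ∨ a)) = min(0.91, 0.88) = 0.88
  ¬c: Gödel ¬ of 0.91 = 0 (operand ≠ 0)
  (¬c ⊃ b): 0 ≤ 0.88, so result = 1
  (a ⊃ (¬c ⊃ b)): 0.05 ≤ 1, so result = 1
  ((((c ∨ c) ∨ b) ∧ (b ∨ a)) ⊃ (a ⊃ (¬c ⊃ b))): 0.88 ≤ 1, so result = 1
  ¬((((c ∨ c) ∨ b) ∧ (b ∨ a)) ⊃ (a ⊃ (¬c ⊃ b))): Gödel ¬ of 1 = 0 (operand ≠ 0)
  ¬¬((((c ∨ c) ∨ b) ∧ (b ∨ a)) ⊃ (a ⊃ (¬c ⊃ b))): Gödel ¬ of 0 = 1 (operand is 0)
  Gödel value = 1
Łukasiewicz evaluation:
  (c ∨ c) = max(0.91, 0.91) = 0.91
  ((c ∨ c) ∨ b) = max(0.91, 0.88) = 0.91
  (b ∨ a) = max(0.88, 0.05) = 0.88
  (((c ∨ c) ∨ b) ∧ (b ∨ a)) = min(0.91, 0.88) = 0.88
  ¬c: Łukasiewicz ¬ gives 1 − 0.91 = 0.09
  (¬c ⊃ b): min(1, 1 − 0.09 + 0.88) = 1
  (a ⊃ (¬c ⊃ b)): min(1, 1 − 0.05 + 1) = 1
  ((((c ∨ c) ∨ b) ∧ (b ∨ a)) ⊃ (a ⊃ (¬c ⊃ b))): min(1, 1 − 0.88 + 1) = 1
  ¬((((c ∨ c) ∨ b) ∧ (b ∨ a)) ⊃ (a ⊃ (¬c ⊃ b))): Łukasiewicz ¬ gives 1 − 1 = 0
  ¬¬((((c ∨ c) ∨ b) ∧ (b ∨ a)) ⊃ (a ⊃ (¬c ⊃ b))): Łukasiewicz ¬ gives 1 − 0 = 1
  Łukasiewicz value = 1
Difference: 1 − 1 = 0.00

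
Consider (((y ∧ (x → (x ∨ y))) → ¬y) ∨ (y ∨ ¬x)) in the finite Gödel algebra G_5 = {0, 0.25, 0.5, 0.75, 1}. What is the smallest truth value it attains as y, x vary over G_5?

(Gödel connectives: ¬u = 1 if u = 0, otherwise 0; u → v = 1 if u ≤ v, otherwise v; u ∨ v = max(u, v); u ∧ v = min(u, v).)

The minimum is attained at y = 0.25, x = 0.25:
  (x ∨ y) = max(0.25, 0.25) = 0.25
  (x → (x ∨ y)): 0.25 ≤ 0.25, so result = 1
  (y ∧ (x → (x ∨ y))) = min(0.25, 1) = 0.25
  ¬y: Gödel ¬ of 0.25 = 0 (operand ≠ 0)
  ((y ∧ (x → (x ∨ y))) → ¬y): 0.25 > 0, so result = 0
  ¬x: Gödel ¬ of 0.25 = 0 (operand ≠ 0)
  (y ∨ ¬x) = max(0.25, 0) = 0.25
  (((y ∧ (x → (x ∨ y))) → ¬y) ∨ (y ∨ ¬x)) = max(0, 0.25) = 0.25
Checking all 25 assignments confirms none give a value below 0.25.

0.25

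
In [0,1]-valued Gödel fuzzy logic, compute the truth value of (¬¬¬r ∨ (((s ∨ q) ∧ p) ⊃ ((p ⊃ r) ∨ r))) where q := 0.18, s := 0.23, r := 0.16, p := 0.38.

¬r: Gödel ¬ of 0.16 = 0 (operand ≠ 0)
¬¬r: Gödel ¬ of 0 = 1 (operand is 0)
¬¬¬r: Gödel ¬ of 1 = 0 (operand ≠ 0)
(s ∨ q) = max(0.23, 0.18) = 0.23
((s ∨ q) ∧ p) = min(0.23, 0.38) = 0.23
(p ⊃ r): 0.38 > 0.16, so result = 0.16
((p ⊃ r) ∨ r) = max(0.16, 0.16) = 0.16
(((s ∨ q) ∧ p) ⊃ ((p ⊃ r) ∨ r)): 0.23 > 0.16, so result = 0.16
(¬¬¬r ∨ (((s ∨ q) ∧ p) ⊃ ((p ⊃ r) ∨ r))) = max(0, 0.16) = 0.16

0.16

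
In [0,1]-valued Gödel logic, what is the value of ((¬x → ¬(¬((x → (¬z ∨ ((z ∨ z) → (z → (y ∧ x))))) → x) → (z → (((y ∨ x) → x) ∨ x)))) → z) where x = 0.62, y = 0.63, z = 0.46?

0.46

¬x: Gödel ¬ of 0.62 = 0 (operand ≠ 0)
¬z: Gödel ¬ of 0.46 = 0 (operand ≠ 0)
(z ∨ z) = max(0.46, 0.46) = 0.46
(y ∧ x) = min(0.63, 0.62) = 0.62
(z → (y ∧ x)): 0.46 ≤ 0.62, so result = 1
((z ∨ z) → (z → (y ∧ x))): 0.46 ≤ 1, so result = 1
(¬z ∨ ((z ∨ z) → (z → (y ∧ x)))) = max(0, 1) = 1
(x → (¬z ∨ ((z ∨ z) → (z → (y ∧ x))))): 0.62 ≤ 1, so result = 1
((x → (¬z ∨ ((z ∨ z) → (z → (y ∧ x))))) → x): 1 > 0.62, so result = 0.62
¬((x → (¬z ∨ ((z ∨ z) → (z → (y ∧ x))))) → x): Gödel ¬ of 0.62 = 0 (operand ≠ 0)
(y ∨ x) = max(0.63, 0.62) = 0.63
((y ∨ x) → x): 0.63 > 0.62, so result = 0.62
(((y ∨ x) → x) ∨ x) = max(0.62, 0.62) = 0.62
(z → (((y ∨ x) → x) ∨ x)): 0.46 ≤ 0.62, so result = 1
(¬((x → (¬z ∨ ((z ∨ z) → (z → (y ∧ x))))) → x) → (z → (((y ∨ x) → x) ∨ x))): 0 ≤ 1, so result = 1
¬(¬((x → (¬z ∨ ((z ∨ z) → (z → (y ∧ x))))) → x) → (z → (((y ∨ x) → x) ∨ x))): Gödel ¬ of 1 = 0 (operand ≠ 0)
(¬x → ¬(¬((x → (¬z ∨ ((z ∨ z) → (z → (y ∧ x))))) → x) → (z → (((y ∨ x) → x) ∨ x)))): 0 ≤ 0, so result = 1
((¬x → ¬(¬((x → (¬z ∨ ((z ∨ z) → (z → (y ∧ x))))) → x) → (z → (((y ∨ x) → x) ∨ x)))) → z): 1 > 0.46, so result = 0.46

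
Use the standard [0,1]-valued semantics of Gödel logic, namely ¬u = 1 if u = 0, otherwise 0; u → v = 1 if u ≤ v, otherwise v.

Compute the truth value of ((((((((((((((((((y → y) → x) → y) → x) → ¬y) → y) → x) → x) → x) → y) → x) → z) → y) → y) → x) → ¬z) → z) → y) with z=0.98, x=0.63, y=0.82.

0.82

(y → y): 0.82 ≤ 0.82, so result = 1
((y → y) → x): 1 > 0.63, so result = 0.63
(((y → y) → x) → y): 0.63 ≤ 0.82, so result = 1
((((y → y) → x) → y) → x): 1 > 0.63, so result = 0.63
¬y: Gödel ¬ of 0.82 = 0 (operand ≠ 0)
(((((y → y) → x) → y) → x) → ¬y): 0.63 > 0, so result = 0
((((((y → y) → x) → y) → x) → ¬y) → y): 0 ≤ 0.82, so result = 1
(((((((y → y) → x) → y) → x) → ¬y) → y) → x): 1 > 0.63, so result = 0.63
((((((((y → y) → x) → y) → x) → ¬y) → y) → x) → x): 0.63 ≤ 0.63, so result = 1
(((((((((y → y) → x) → y) → x) → ¬y) → y) → x) → x) → x): 1 > 0.63, so result = 0.63
((((((((((y → y) → x) → y) → x) → ¬y) → y) → x) → x) → x) → y): 0.63 ≤ 0.82, so result = 1
(((((((((((y → y) → x) → y) → x) → ¬y) → y) → x) → x) → x) → y) → x): 1 > 0.63, so result = 0.63
((((((((((((y → y) → x) → y) → x) → ¬y) → y) → x) → x) → x) → y) → x) → z): 0.63 ≤ 0.98, so result = 1
(((((((((((((y → y) → x) → y) → x) → ¬y) → y) → x) → x) → x) → y) → x) → z) → y): 1 > 0.82, so result = 0.82
((((((((((((((y → y) → x) → y) → x) → ¬y) → y) → x) → x) → x) → y) → x) → z) → y) → y): 0.82 ≤ 0.82, so result = 1
(((((((((((((((y → y) → x) → y) → x) → ¬y) → y) → x) → x) → x) → y) → x) → z) → y) → y) → x): 1 > 0.63, so result = 0.63
¬z: Gödel ¬ of 0.98 = 0 (operand ≠ 0)
((((((((((((((((y → y) → x) → y) → x) → ¬y) → y) → x) → x) → x) → y) → x) → z) → y) → y) → x) → ¬z): 0.63 > 0, so result = 0
(((((((((((((((((y → y) → x) → y) → x) → ¬y) → y) → x) → x) → x) → y) → x) → z) → y) → y) → x) → ¬z) → z): 0 ≤ 0.98, so result = 1
((((((((((((((((((y → y) → x) → y) → x) → ¬y) → y) → x) → x) → x) → y) → x) → z) → y) → y) → x) → ¬z) → z) → y): 1 > 0.82, so result = 0.82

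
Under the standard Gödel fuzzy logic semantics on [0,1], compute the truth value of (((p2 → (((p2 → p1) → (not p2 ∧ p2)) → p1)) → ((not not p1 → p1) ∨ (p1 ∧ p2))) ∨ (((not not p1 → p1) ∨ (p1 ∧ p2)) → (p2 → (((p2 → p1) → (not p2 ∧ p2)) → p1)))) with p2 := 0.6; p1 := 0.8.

(p2 → p1): 0.6 ≤ 0.8, so result = 1
not p2: Gödel ¬ of 0.6 = 0 (operand ≠ 0)
(not p2 ∧ p2) = min(0, 0.6) = 0
((p2 → p1) → (not p2 ∧ p2)): 1 > 0, so result = 0
(((p2 → p1) → (not p2 ∧ p2)) → p1): 0 ≤ 0.8, so result = 1
(p2 → (((p2 → p1) → (not p2 ∧ p2)) → p1)): 0.6 ≤ 1, so result = 1
not p1: Gödel ¬ of 0.8 = 0 (operand ≠ 0)
not not p1: Gödel ¬ of 0 = 1 (operand is 0)
(not not p1 → p1): 1 > 0.8, so result = 0.8
(p1 ∧ p2) = min(0.8, 0.6) = 0.6
((not not p1 → p1) ∨ (p1 ∧ p2)) = max(0.8, 0.6) = 0.8
((p2 → (((p2 → p1) → (not p2 ∧ p2)) → p1)) → ((not not p1 → p1) ∨ (p1 ∧ p2))): 1 > 0.8, so result = 0.8
not p1: Gödel ¬ of 0.8 = 0 (operand ≠ 0)
not not p1: Gödel ¬ of 0 = 1 (operand is 0)
(not not p1 → p1): 1 > 0.8, so result = 0.8
(p1 ∧ p2) = min(0.8, 0.6) = 0.6
((not not p1 → p1) ∨ (p1 ∧ p2)) = max(0.8, 0.6) = 0.8
(p2 → p1): 0.6 ≤ 0.8, so result = 1
not p2: Gödel ¬ of 0.6 = 0 (operand ≠ 0)
(not p2 ∧ p2) = min(0, 0.6) = 0
((p2 → p1) → (not p2 ∧ p2)): 1 > 0, so result = 0
(((p2 → p1) → (not p2 ∧ p2)) → p1): 0 ≤ 0.8, so result = 1
(p2 → (((p2 → p1) → (not p2 ∧ p2)) → p1)): 0.6 ≤ 1, so result = 1
(((not not p1 → p1) ∨ (p1 ∧ p2)) → (p2 → (((p2 → p1) → (not p2 ∧ p2)) → p1))): 0.8 ≤ 1, so result = 1
(((p2 → (((p2 → p1) → (not p2 ∧ p2)) → p1)) → ((not not p1 → p1) ∨ (p1 ∧ p2))) ∨ (((not not p1 → p1) ∨ (p1 ∧ p2)) → (p2 → (((p2 → p1) → (not p2 ∧ p2)) → p1)))) = max(0.8, 1) = 1

1.00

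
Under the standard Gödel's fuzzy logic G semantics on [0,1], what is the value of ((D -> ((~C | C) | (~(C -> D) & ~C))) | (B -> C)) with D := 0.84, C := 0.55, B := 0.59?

~C: Gödel ¬ of 0.55 = 0 (operand ≠ 0)
(~C | C) = max(0, 0.55) = 0.55
(C -> D): 0.55 ≤ 0.84, so result = 1
~(C -> D): Gödel ¬ of 1 = 0 (operand ≠ 0)
~C: Gödel ¬ of 0.55 = 0 (operand ≠ 0)
(~(C -> D) & ~C) = min(0, 0) = 0
((~C | C) | (~(C -> D) & ~C)) = max(0.55, 0) = 0.55
(D -> ((~C | C) | (~(C -> D) & ~C))): 0.84 > 0.55, so result = 0.55
(B -> C): 0.59 > 0.55, so result = 0.55
((D -> ((~C | C) | (~(C -> D) & ~C))) | (B -> C)) = max(0.55, 0.55) = 0.55

0.55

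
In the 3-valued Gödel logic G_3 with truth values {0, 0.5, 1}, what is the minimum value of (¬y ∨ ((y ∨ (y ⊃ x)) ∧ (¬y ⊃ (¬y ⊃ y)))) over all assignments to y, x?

0.50

The minimum is attained at y = 0.5, x = 0:
  ¬y: Gödel ¬ of 0.5 = 0 (operand ≠ 0)
  (y ⊃ x): 0.5 > 0, so result = 0
  (y ∨ (y ⊃ x)) = max(0.5, 0) = 0.5
  ¬y: Gödel ¬ of 0.5 = 0 (operand ≠ 0)
  ¬y: Gödel ¬ of 0.5 = 0 (operand ≠ 0)
  (¬y ⊃ y): 0 ≤ 0.5, so result = 1
  (¬y ⊃ (¬y ⊃ y)): 0 ≤ 1, so result = 1
  ((y ∨ (y ⊃ x)) ∧ (¬y ⊃ (¬y ⊃ y))) = min(0.5, 1) = 0.5
  (¬y ∨ ((y ∨ (y ⊃ x)) ∧ (¬y ⊃ (¬y ⊃ y)))) = max(0, 0.5) = 0.5
Checking all 9 assignments confirms none give a value below 0.50.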